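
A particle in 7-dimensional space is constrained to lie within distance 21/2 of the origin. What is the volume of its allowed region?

V_7(21/2) = π^(7/2) · (21/2)^7 / Γ(7/2 + 1) = 85766121·π^3/40 ≈ 6.64822e+07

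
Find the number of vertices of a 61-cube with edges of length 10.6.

Number of vertices = 2^61 = 2305843009213693952.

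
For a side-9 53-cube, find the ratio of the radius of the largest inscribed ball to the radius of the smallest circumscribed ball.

Ratio = (s/2)/(s√53/2) = 53^(-1/2) ≈ 0.137361.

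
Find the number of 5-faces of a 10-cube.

An n-cube has C(n,k)·2^(n-k) k-faces. Here C(10,5)·2^5 = 252·32 = 8064.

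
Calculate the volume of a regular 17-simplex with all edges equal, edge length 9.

Volume = 9^17 · √(18/2^17) / 17! ≈ 0.549459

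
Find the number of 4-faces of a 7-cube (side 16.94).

Number of 4-faces = C(7,4) · 2^(7-4) = 35 · 8 = 280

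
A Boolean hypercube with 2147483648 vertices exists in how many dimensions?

2^n = 2147483648 ⇒ n = log_2(2147483648) = 31.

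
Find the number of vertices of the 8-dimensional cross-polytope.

The vertices are ±e_1, ..., ±e_8, so there are 2·8 = 16.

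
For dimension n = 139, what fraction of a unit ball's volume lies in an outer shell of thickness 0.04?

1 - (1-0.04)^139 ≈ 0.996567 ≈ 99.66%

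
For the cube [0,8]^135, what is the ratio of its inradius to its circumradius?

r_in / r_out = (8/2) / (8√135/2) = 1/√135 ≈ 0.0860663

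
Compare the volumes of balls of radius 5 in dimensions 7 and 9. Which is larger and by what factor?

V_7(5) ≈ 369122, V_9(5) ≈ 6.4424e+06. The 9-ball is larger by a factor of 17.45.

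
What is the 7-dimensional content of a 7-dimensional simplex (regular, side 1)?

For a regular n-simplex with edge a, V = (a^n / n!)·√((n+1)/2^n). With a=1, n=7: V ≈ 4.96032e-05.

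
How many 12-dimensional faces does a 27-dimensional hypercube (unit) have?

Choose 12 of 27 axes to span the face (C(27,12) = 17383860 ways), then fix each of the remaining 15 coordinates at one of its two extreme values (2^15 = 32768 ways): 17383860·32768 = 569634324480.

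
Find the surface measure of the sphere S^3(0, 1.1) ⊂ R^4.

S = n·V_n(r)/r = 4·V_4(1.1)/1.1 (volume-to-surface relation), giving 26.2729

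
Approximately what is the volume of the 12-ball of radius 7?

V_12(7) = π^(12/2) · (7)^12 / Γ(12/2 + 1) = 13841287201·π^6/720 ≈ 1.84818e+10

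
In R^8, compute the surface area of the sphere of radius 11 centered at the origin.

The surface area of an n-ball is 2π^(n/2) r^(n-1) / Γ(n/2). For n=8, r=11: 19487171·π^4/3 ≈ 6.32743e+08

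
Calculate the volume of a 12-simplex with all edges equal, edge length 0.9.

V = (0.9^12 / 12!) · √((12+1) / 2^12) ≈ 3.32173e-11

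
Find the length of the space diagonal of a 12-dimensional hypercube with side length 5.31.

The space diagonal of an n-cube of side s is s√n. Here 5.31·√12 ≈ 18.3944.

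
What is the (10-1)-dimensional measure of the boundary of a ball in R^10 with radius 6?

The surface area of an n-ball is 2π^(n/2) r^(n-1) / Γ(n/2). For n=10, r=6: 839808·π^5 ≈ 2.56998e+08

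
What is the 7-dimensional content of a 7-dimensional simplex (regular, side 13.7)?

V = (13.7^7 / 7!) · √((7+1) / 2^7) ≈ 4493.18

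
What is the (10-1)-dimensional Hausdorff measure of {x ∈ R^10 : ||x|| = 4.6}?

|∂B_10(4.6)| ≈ 2.35174e+07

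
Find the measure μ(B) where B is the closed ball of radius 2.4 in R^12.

The n-ball volume is π^(n/2)·r^n/Γ(n/2+1). With n=12, r=2.4: V ≈ 48764.3.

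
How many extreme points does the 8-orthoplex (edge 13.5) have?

The vertices are ±e_1, ..., ±e_8, so there are 2·8 = 16.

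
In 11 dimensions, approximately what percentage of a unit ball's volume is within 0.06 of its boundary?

1 - (1-0.06)^11 ≈ 0.493702 ≈ 49.37%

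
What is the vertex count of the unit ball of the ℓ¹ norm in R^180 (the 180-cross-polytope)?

Number of vertices = 2n = 360.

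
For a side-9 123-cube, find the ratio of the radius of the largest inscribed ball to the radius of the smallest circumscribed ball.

r_in / r_out = (9/2) / (9√123/2) = 1/√123 ≈ 0.090167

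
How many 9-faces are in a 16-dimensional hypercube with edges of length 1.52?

f_9(16-cube) = (16 choose 9) · 2^7 = 1464320.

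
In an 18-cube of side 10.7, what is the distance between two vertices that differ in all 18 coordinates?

||(10.7,10.7,...,10.7)|| = √(18)·10.7 ≈ 45.3963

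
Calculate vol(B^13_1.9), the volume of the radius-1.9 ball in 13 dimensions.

The n-ball volume is π^(n/2)·r^n/Γ(n/2+1). With n=13, r=1.9: V ≈ 3829.47.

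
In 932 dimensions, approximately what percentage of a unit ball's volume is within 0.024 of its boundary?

1 - (1-0.024)^932 ≈ 1 - 1.47e-10 ≈ (100 - 1.47e-08)%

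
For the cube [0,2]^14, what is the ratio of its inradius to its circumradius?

Ratio = (s/2)/(s√14/2) = 14^(-1/2) ≈ 0.267261.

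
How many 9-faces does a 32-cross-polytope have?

Number of 9-faces = 2^(9+1) · C(32,9+1) = 1024 · 64512240 = 66060533760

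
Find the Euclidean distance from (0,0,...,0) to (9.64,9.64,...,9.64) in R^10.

Diagonal = √10 · 9.64 ≈ 30.4844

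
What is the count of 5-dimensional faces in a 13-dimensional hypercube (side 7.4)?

Choose 5 of 13 axes to span the face (C(13,5) = 1287 ways), then fix each of the remaining 8 coordinates at one of its two extreme values (2^8 = 256 ways): 1287·256 = 329472.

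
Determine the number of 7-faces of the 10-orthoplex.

Number of 7-faces = 2^(7+1) · C(10,7+1) = 256 · 45 = 11520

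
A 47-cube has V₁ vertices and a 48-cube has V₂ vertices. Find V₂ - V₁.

V₁ = 2^47 = 140737488355328. V₂ = 2^48 = 281474976710656. V₂ - V₁ = 140737488355328.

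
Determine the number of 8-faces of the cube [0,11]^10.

Number of 8-faces = C(10,8) · 2^(10-8) = 45 · 4 = 180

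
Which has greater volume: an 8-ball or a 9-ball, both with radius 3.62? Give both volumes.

V_8(3.62) ≈ 119690. V_9(3.62) ≈ 352123. The 9-ball is larger.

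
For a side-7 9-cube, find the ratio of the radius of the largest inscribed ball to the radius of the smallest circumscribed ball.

Ratio = (s/2)/(s√9/2) = 9^(-1/2) ≈ 0.333333.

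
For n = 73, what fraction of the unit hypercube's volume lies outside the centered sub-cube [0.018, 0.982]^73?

Shell fraction = 1 - (1-0.036)^73 ≈ 0.931194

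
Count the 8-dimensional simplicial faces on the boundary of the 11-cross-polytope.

f_8(11-orthoplex) = 2^9 · (11 choose 9) = 28160.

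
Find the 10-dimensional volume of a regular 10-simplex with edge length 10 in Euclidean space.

V = (10^10 / 10!) · √((10+1) / 2^10) ≈ 285.617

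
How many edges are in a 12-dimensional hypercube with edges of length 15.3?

f_1(12-cube) = (12 choose 1) · 2^11 = 24576.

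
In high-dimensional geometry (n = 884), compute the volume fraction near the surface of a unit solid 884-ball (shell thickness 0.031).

1 - (1-0.031)^884 ≈ 1 - 8.132e-13 ≈ (100 - 8.13e-11)%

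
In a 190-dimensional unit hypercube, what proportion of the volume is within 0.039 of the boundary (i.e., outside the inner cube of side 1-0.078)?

Shell fraction = 1 - (1-0.078)^190 ≈ 0.999999801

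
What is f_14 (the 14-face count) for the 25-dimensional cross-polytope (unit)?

Number of 14-faces = 2^(14+1) · C(25,14+1) = 32768 · 3268760 = 107110727680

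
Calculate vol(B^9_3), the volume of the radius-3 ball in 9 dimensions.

V = 23328·π^4/35 ≈ 64924.6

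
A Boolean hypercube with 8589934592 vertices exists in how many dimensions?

Since 2^n = 8589934592, we have n = 33.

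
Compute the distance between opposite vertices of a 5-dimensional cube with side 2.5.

The space diagonal of an n-cube of side s is s√n. Here 2.5·√5 ≈ 5.59017.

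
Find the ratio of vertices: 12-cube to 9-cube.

The 12-cube has 2^12 = 4096 vertices. The 9-cube has 2^9 = 512 vertices. Ratio: 4096/512 = 8.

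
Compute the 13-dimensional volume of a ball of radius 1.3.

Volume = π^{13/2}·(1.3)^13/Γ(15/2) ≈ 27.5807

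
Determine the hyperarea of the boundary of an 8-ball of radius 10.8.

S = n·V_n(r)/r = 8·V_8(10.8)/10.8 (volume-to-surface relation), giving 5.56474e+08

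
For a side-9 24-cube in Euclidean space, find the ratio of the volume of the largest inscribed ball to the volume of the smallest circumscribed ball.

V_in/V_out = n^(-n/2) = 24^(-24/2) ≈ 2.7382e-17.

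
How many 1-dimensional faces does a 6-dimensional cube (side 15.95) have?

Choose 1 of 6 axes to span the face (C(6,1) = 6 ways), then fix each of the remaining 5 coordinates at one of its two extreme values (2^5 = 32 ways): 6·32 = 192.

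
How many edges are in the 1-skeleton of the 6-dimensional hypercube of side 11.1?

An n-cube has n·2^(n-1) edges. With n = 6: 6·32 = 192.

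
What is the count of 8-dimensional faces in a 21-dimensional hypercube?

f_8(21-cube) = (21 choose 8) · 2^13 = 1666990080.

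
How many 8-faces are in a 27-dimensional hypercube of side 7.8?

An n-cube has C(n,k)·2^(n-k) k-faces. Here C(27,8)·2^19 = 2220075·524288 = 1163958681600.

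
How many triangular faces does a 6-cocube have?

An n-cross-polytope has 2^(k+1)·C(n,k+1) k-faces. Here 2^3·C(6,3) = 8·20 = 160.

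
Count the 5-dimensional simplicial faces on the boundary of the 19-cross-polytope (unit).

f_5(19-orthoplex) = 2^6 · (19 choose 6) = 1736448.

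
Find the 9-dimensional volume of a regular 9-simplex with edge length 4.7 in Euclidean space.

For a regular n-simplex with edge a, V = (a^n / n!)·√((n+1)/2^n). With a=4.7, n=9: V ≈ 0.431005.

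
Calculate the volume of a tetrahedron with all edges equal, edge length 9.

Volume = (√2/12) · 9³ = 85.9135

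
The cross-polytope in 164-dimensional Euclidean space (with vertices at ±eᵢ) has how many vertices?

The vertices are ±e_1, ..., ±e_164, so there are 2·164 = 328.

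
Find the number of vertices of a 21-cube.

Number of vertices = 2^21 = 2097152.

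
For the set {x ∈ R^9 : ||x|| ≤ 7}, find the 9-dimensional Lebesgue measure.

Volume = π^{9/2}·(7)^9/Γ(11/2) = 184473632·π^4/135 ≈ 1.33107e+08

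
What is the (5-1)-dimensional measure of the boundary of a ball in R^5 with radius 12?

|∂B_5(12)| = 55296·π^2 ≈ 545750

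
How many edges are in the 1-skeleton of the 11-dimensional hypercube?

Number of 1-faces = C(11,1)·2^(11-1) = 11·1024 = 11264.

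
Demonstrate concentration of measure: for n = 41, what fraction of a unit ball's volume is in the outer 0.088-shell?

1 - (1-0.088)^41 ≈ 0.977102 ≈ 97.71%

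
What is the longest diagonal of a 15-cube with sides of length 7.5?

||(7.5,7.5,...,7.5)|| = √(15)·7.5 ≈ 29.0474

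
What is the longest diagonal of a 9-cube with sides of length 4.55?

||(4.55,4.55,...,4.55)|| = √(9)·4.55 = 13.65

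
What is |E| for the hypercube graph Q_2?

Each of the 2^2 = 4 vertices has degree 2; total edges = 2·2^2/2 = 4.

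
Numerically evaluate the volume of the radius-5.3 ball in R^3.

V_3(5.3) = π^(3/2) · (5.3)^3 / Γ(3/2 + 1) ≈ 623.615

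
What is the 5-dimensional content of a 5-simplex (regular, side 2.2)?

For a regular n-simplex with edge a, V = (a^n / n!)·√((n+1)/2^n). With a=2.2, n=5: V ≈ 0.185966.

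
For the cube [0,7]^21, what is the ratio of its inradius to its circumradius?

For an n-cube of any side s, the inradius is s/2 and the circumradius is s√n/2, so the ratio is 1/√21 ≈ 0.218218.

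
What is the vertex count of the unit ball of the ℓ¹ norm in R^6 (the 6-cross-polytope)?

An n-cross-polytope has 2n vertices; here n = 6, giving 12.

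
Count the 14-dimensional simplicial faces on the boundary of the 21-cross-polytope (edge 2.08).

Number of 14-faces = 2^(14+1) · C(21,14+1) = 32768 · 54264 = 1778122752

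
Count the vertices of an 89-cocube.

Number of vertices = 2n = 178.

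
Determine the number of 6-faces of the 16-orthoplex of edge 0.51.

Each 6-face is the convex hull of 7 vertices, one chosen as ±e_i from each of 7 distinct axes: 2^7·C(16,7) = 1464320.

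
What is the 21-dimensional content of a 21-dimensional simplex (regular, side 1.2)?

V = (1.2^21 / 21!) · √((21+1) / 2^21) ≈ 2.91648e-21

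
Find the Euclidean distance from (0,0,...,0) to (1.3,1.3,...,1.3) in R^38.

||(1.3,1.3,...,1.3)|| = √(38)·1.3 ≈ 8.01374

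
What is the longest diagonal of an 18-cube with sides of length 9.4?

d = √(9.4² + 9.4² + ... + 9.4²) [18 terms] = √(18·9.4²) = 9.4√18 ≈ 39.8808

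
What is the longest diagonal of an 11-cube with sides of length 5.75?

d = √(5.75² + 5.75² + ... + 5.75²) [11 terms] = √(11·5.75²) = 5.75√11 ≈ 19.0706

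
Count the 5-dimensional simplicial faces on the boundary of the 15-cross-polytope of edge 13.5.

Number of 5-faces = 2^(5+1) · C(15,5+1) = 64 · 5005 = 320320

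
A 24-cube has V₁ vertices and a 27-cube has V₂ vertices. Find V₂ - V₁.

V₁ = 2^24 = 16777216. V₂ = 2^27 = 134217728. V₂ - V₁ = 117440512.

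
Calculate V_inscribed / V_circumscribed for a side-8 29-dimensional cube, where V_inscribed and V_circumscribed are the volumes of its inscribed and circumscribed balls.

V_in/V_out = n^(-n/2) = 29^(-29/2) ≈ 6.24064e-22.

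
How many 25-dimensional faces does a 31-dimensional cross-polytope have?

f_25(31-orthoplex) = 2^26 · (31 choose 26) = 11402534191104.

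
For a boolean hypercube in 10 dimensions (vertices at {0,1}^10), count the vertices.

Number of vertices = 2^10 = 1024.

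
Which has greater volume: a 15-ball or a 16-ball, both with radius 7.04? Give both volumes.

V_15(7.04) ≈ 1.97251e+12. V_16(7.04) ≈ 8.56724e+12. The 16-ball is larger.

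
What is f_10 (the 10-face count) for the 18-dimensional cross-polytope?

f_10(18-orthoplex) = 2^11 · (18 choose 11) = 65175552.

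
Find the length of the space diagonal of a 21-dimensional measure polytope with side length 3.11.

d = √(3.11² + 3.11² + ... + 3.11²) [21 terms] = √(21·3.11²) = 3.11√21 ≈ 14.2518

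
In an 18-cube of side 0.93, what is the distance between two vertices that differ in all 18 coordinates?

||(0.93,0.93,...,0.93)|| = √(18)·0.93 ≈ 3.94566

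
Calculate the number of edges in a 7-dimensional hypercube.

Number of 1-faces = C(7,1)·2^(7-1) = 7·64 = 448.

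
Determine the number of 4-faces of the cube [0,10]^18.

Number of 4-faces = C(18,4) · 2^(18-4) = 3060 · 16384 = 50135040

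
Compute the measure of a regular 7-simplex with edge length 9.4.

Volume = 9.4^7 · √(8/2^7) / 7! ≈ 321.665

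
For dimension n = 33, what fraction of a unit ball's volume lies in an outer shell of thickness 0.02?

1 - (1-0.02)^33 ≈ 0.486595 ≈ 48.66%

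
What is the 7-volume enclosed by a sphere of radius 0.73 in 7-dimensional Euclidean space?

The n-ball volume is π^(n/2)·r^n/Γ(n/2+1). With n=7, r=0.73: V ≈ 0.521964.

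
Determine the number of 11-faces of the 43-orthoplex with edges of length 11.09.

An n-cross-polytope has 2^(k+1)·C(n,k+1) k-faces. Here 2^12·C(43,12) = 4096·15338678264 = 62827226169344.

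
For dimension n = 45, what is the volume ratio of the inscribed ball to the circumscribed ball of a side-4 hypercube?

V_in/V_out = n^(-n/2) = 45^(-45/2) ≈ 6.34919e-38.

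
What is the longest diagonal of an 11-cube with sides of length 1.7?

Diagonal = √11 · 1.7 ≈ 5.63826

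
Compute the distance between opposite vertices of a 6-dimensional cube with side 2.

Diagonal = √6 · 2 ≈ 4.89898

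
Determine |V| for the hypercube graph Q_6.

The 6-cube has 2^6 = 64 vertices.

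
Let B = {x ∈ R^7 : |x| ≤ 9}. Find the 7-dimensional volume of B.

The n-ball volume is π^(n/2)·r^n/Γ(n/2+1). With n=7, r=9: V = 25509168·π^3/35 ≈ 2.25984e+07.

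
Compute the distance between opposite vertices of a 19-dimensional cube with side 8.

The space diagonal of an n-cube of side s is s√n. Here 8·√19 ≈ 34.8712.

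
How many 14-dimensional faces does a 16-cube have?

An n-cube has C(n,k)·2^(n-k) k-faces. Here C(16,14)·2^2 = 120·4 = 480.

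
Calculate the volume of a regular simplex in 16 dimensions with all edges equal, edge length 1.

V = (1^16 / 16!) · √((16+1) / 2^16) ≈ 7.69777e-16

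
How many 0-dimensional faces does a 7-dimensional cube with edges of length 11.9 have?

An n-cube has C(n,k)·2^(n-k) k-faces. Here C(7,0)·2^7 = 1·128 = 128.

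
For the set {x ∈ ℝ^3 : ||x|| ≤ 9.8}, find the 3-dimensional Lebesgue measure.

Volume = π^{3/2}·(9.8)^3/Γ(5/2) ≈ 3942.46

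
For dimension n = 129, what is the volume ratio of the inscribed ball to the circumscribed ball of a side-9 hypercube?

V_in/V_out = n^(-n/2) = 129^(-129/2) ≈ 7.36146e-137.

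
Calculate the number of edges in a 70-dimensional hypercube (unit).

An n-cube has n·2^(n-1) edges. With n = 70: 70·590295810358705651712 = 41320706725109395619840.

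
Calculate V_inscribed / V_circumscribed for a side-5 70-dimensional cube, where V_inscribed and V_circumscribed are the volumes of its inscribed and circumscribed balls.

Volume scales as r^n, and r_in/r_out = 1/√70, giving (1/√70)^70 ≈ 2.63979e-65.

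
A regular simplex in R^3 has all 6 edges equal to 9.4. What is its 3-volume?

Volume = (√2/12) · 9.4³ = 97.8853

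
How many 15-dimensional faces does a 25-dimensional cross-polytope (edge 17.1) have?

An n-cross-polytope has 2^(k+1)·C(n,k+1) k-faces. Here 2^16·C(25,16) = 65536·2042975 = 133888409600.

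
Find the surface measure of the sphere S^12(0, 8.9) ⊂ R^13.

S_13(8.9) = 2·π^(13/2)·(8.9)^12 / Γ(13/2) ≈ 2.92392e+12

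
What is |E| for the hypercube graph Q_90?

Each of the 2^90 = 1237940039285380274899124224 vertices has degree 90; total edges = 90·2^90/2 = 55707301767842112370460590080.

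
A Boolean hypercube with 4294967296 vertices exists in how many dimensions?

n = log_2(4294967296) = 32.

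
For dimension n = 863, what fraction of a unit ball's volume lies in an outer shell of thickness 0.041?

1 - (1-0.041)^863 ≈ 1 - 2.039e-16 ≈ (100 - 2.22e-14)%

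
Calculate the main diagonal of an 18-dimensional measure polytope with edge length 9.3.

The space diagonal of an n-cube of side s is s√n. Here 9.3·√18 ≈ 39.4566.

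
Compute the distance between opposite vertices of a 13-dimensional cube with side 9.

The space diagonal of an n-cube of side s is s√n. Here 9·√13 ≈ 32.45.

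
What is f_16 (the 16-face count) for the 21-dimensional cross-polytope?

f_16(21-orthoplex) = 2^17 · (21 choose 17) = 784465920.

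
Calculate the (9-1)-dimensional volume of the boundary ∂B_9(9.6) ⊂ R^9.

The surface area of an n-ball is 2π^(n/2) r^(n-1) / Γ(n/2). For n=9, r=9.6: 2.14156e+09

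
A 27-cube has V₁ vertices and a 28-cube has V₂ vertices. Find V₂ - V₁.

V₁ = 2^27 = 134217728. V₂ = 2^28 = 268435456. V₂ - V₁ = 134217728.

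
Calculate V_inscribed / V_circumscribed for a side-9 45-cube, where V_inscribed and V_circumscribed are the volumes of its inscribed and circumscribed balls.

Volume scales as r^n, and r_in/r_out = 1/√45, giving (1/√45)^45 ≈ 6.34919e-38.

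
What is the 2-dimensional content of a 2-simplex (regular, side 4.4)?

Area = (√3/4) · 4.4² = 8.38313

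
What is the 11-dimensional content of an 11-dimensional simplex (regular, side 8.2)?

For a regular n-simplex with edge a, V = (a^n / n!)·√((n+1)/2^n). With a=8.2, n=11: V ≈ 21.6134.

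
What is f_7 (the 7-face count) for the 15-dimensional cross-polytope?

Number of 7-faces = 2^(7+1) · C(15,7+1) = 256 · 6435 = 1647360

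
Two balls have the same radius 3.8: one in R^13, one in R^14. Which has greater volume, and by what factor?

V_13(3.8) ≈ 3.1371e+07, V_14(3.8) ≈ 7.84493e+07. The 14-ball is larger by a factor of 2.501.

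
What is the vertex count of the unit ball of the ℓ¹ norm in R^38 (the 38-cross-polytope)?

Number of vertices = 2n = 76.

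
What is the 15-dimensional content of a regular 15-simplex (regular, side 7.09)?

For a regular n-simplex with edge a, V = (a^n / n!)·√((n+1)/2^n). With a=7.09, n=15: V ≈ 0.0971693.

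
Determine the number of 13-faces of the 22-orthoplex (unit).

Number of 13-faces = 2^(13+1) · C(22,13+1) = 16384 · 319770 = 5239111680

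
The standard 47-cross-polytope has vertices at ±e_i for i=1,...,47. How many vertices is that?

An n-cross-polytope has 2n vertices; here n = 47, giving 94.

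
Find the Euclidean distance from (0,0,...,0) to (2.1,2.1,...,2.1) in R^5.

||(2.1,2.1,...,2.1)|| = √(5)·2.1 ≈ 4.69574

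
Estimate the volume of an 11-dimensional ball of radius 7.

The n-ball volume is π^(n/2)·r^n/Γ(n/2+1). With n=11, r=7: V = 18078415936·π^5/1485 ≈ 3.72549e+09.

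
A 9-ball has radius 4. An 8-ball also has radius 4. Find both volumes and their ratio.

V_9(4) ≈ 864684. V_8(4) ≈ 265992. Ratio V_9/V_8 ≈ 3.251.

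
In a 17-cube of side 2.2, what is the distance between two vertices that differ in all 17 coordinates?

Diagonal = √17 · 2.2 ≈ 9.07083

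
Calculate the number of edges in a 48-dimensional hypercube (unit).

Each of the 2^48 = 281474976710656 vertices has degree 48; total edges = 48·2^48/2 = 6755399441055744.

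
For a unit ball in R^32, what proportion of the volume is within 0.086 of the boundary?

1 - (1-0.086)^32 ≈ 0.94373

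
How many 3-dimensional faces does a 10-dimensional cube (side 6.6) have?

An n-cube has C(n,k)·2^(n-k) k-faces. Here C(10,3)·2^7 = 120·128 = 15360.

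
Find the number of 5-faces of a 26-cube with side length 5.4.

Choose 5 of 26 axes to span the face (C(26,5) = 65780 ways), then fix each of the remaining 21 coordinates at one of its two extreme values (2^21 = 2097152 ways): 65780·2097152 = 137950658560.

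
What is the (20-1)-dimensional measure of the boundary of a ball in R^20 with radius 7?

S_20(7) = 2·π^(20/2)·(7)^19 / Γ(20/2) = 1628413597910449·π^10/25920 ≈ 5.8834e+15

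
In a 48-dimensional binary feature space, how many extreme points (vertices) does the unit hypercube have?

Each vertex is a binary string of length 48, so there are 2^48 = 281474976710656.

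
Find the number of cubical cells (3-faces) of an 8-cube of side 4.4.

Number of 3-faces = C(8,3) · 2^(8-3) = 56 · 32 = 1792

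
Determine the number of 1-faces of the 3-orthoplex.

An n-cross-polytope has 2^(k+1)·C(n,k+1) k-faces. Here 2^2·C(3,2) = 4·3 = 12.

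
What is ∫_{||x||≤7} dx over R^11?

Volume = π^{11/2}·(7)^11/Γ(13/2) = 18078415936·π^5/1485 ≈ 3.72549e+09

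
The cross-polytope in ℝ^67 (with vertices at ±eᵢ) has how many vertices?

The vertices are ±e_1, ..., ±e_67, so there are 2·67 = 134.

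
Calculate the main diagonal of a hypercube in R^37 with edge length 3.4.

||(3.4,3.4,...,3.4)|| = √(37)·3.4 ≈ 20.6814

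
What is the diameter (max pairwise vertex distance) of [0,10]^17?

d = √(10² + 10² + ... + 10²) [17 terms] = √(17·10²) = 10√17 ≈ 41.2311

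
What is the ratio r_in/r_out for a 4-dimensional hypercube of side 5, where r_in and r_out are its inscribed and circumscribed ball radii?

Ratio = (s/2)/(s√4/2) = 4^(-1/2) ≈ 0.5.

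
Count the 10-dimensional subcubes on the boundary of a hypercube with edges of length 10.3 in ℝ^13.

Choose 10 of 13 axes to span the face (C(13,10) = 286 ways), then fix each of the remaining 3 coordinates at one of its two extreme values (2^3 = 8 ways): 286·8 = 2288.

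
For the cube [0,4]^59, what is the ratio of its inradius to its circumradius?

r_in = 4/2 (half the side); r_out = 4√59/2 (half the diagonal). Ratio = 1/√59 ≈ 0.130189.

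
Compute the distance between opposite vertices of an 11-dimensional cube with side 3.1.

The space diagonal of an n-cube of side s is s√n. Here 3.1·√11 ≈ 10.2815.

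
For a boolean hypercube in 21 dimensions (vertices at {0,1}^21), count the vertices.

The 21-cube has 2^21 = 2097152 vertices.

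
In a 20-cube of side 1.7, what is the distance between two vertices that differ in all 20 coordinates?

Diagonal = √20 · 1.7 ≈ 7.60263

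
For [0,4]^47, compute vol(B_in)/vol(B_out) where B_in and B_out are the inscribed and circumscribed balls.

V_in / V_out = (r_in/r_out)^47 = (1/√47)^47 = 47^(-47/2) ≈ 5.07809e-40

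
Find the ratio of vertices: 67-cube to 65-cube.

The 67-cube has 2^67 = 147573952589676412928 vertices. The 65-cube has 2^65 = 36893488147419103232 vertices. Ratio: 147573952589676412928/36893488147419103232 = 4.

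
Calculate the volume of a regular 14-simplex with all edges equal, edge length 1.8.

Volume = 1.8^14 · √(15/2^14) / 14! ≈ 1.3009e-09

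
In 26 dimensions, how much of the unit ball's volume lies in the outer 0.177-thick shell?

Shell fraction = 1 - (1-0.177)^26 ≈ 0.993685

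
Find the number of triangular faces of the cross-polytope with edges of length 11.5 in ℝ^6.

f_2(6-orthoplex) = 2^3 · (6 choose 3) = 160.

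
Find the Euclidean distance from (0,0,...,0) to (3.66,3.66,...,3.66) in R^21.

d = √(3.66² + 3.66² + ... + 3.66²) [21 terms] = √(21·3.66²) = 3.66√21 ≈ 16.7722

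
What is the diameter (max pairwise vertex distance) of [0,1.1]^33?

d = √(1.1² + 1.1² + ... + 1.1²) [33 terms] = √(33·1.1²) = 1.1√33 ≈ 6.31902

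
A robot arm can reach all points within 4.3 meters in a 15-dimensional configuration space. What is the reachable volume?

The n-ball volume is π^(n/2)·r^n/Γ(n/2+1). With n=15, r=4.3: V ≈ 1.21187e+09.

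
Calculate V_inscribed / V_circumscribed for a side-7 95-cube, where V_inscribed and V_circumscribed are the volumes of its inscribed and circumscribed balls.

V_in/V_out = n^(-n/2) = 95^(-95/2) ≈ 1.14322e-94.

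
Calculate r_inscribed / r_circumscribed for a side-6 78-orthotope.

Ratio = (s/2)/(s√78/2) = 78^(-1/2) ≈ 0.113228.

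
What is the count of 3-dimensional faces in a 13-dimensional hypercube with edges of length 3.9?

Number of 3-faces = C(13,3) · 2^(13-3) = 286 · 1024 = 292864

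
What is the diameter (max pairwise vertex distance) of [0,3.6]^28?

Diagonal = √28 · 3.6 ≈ 19.0494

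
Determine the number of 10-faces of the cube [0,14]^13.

Number of 10-faces = C(13,10) · 2^(13-10) = 286 · 8 = 2288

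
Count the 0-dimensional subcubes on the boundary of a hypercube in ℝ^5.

An n-cube has C(n,k)·2^(n-k) k-faces. Here C(5,0)·2^5 = 1·32 = 32.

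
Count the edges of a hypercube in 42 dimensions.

Number of 1-faces = C(42,1)·2^(42-1) = 42·2199023255552 = 92358976733184.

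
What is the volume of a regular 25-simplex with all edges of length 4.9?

V_25 = √(26) · 4.9^25 / (25! · 2^(25/2)) ≈ 1.02063e-11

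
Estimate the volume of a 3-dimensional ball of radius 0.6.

Volume = π^{3/2}·(0.6)^3/Γ(5/2) ≈ 0.904779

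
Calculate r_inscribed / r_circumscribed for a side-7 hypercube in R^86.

r_in / r_out = (7/2) / (7√86/2) = 1/√86 ≈ 0.107833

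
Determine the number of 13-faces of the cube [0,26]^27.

f_13(27-cube) = (27 choose 13) · 2^14 = 328635187200.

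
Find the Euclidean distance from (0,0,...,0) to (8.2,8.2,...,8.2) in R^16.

d = √(8.2² + 8.2² + ... + 8.2²) [16 terms] = √(16·8.2²) = 8.2√16 = 32.8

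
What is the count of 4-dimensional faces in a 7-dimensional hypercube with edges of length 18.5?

Choose 4 of 7 axes to span the face (C(7,4) = 35 ways), then fix each of the remaining 3 coordinates at one of its two extreme values (2^3 = 8 ways): 35·8 = 280.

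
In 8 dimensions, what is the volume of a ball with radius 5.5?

Volume = π^{8/2}·(5.5)^8/Γ(5) = 214358881·π^4/6144 ≈ 3.39852e+06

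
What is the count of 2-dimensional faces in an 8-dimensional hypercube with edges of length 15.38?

An n-cube has C(n,k)·2^(n-k) k-faces. Here C(8,2)·2^6 = 28·64 = 1792.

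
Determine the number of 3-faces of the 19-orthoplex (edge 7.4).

Number of 3-faces = 2^(3+1) · C(19,3+1) = 16 · 3876 = 62016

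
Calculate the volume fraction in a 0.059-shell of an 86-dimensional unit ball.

1 - (1-0.059)^86 ≈ 0.994646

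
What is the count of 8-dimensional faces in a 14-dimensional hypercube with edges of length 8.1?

Choose 8 of 14 axes to span the face (C(14,8) = 3003 ways), then fix each of the remaining 6 coordinates at one of its two extreme values (2^6 = 64 ways): 3003·64 = 192192.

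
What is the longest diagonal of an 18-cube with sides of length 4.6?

Diagonal = √18 · 4.6 ≈ 19.5161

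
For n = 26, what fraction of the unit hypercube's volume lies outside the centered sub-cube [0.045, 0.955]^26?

1 - (1 - 2·0.045)^26 = 1 - 0.91^26 ≈ 0.913886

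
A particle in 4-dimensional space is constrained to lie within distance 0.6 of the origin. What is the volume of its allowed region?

The n-ball volume is π^(n/2)·r^n/Γ(n/2+1). With n=4, r=0.6: V ≈ 0.63955.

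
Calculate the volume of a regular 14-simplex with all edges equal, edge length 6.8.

For a regular n-simplex with edge a, V = (a^n / n!)·√((n+1)/2^n). With a=6.8, n=14: V ≈ 0.156874.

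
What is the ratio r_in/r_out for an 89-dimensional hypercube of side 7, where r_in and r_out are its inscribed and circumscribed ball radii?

For an n-cube of any side s, the inradius is s/2 and the circumradius is s√n/2, so the ratio is 1/√89 ≈ 0.106.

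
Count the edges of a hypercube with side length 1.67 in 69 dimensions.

The 69-cube has n·2^(n-1) = 69·2^68 = 69·295147905179352825856 = 20365205457375344984064 edges.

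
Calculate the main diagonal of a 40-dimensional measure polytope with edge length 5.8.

Diagonal = √40 · 5.8 ≈ 36.6824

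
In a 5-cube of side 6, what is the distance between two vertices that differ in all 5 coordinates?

Diagonal = √5 · 6 ≈ 13.4164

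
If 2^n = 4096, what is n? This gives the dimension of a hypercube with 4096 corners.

n = log_2(4096) = 12.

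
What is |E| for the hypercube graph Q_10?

The 10-cube has n·2^(n-1) = 10·2^9 = 10·512 = 5120 edges.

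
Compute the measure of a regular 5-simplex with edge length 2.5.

For a regular n-simplex with edge a, V = (a^n / n!)·√((n+1)/2^n). With a=2.5, n=5: V ≈ 0.352387.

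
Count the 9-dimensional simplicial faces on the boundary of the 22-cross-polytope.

An n-cross-polytope has 2^(k+1)·C(n,k+1) k-faces. Here 2^10·C(22,10) = 1024·646646 = 662165504.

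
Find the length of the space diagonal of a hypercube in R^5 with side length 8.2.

Diagonal = √5 · 8.2 ≈ 18.3358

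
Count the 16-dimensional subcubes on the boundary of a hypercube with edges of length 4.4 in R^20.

Number of 16-faces = C(20,16) · 2^(20-16) = 4845 · 16 = 77520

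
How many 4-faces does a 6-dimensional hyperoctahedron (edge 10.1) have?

f_4(6-orthoplex) = 2^5 · (6 choose 5) = 192.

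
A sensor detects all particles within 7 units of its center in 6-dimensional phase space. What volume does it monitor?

Volume = π^{6/2}·(7)^6/Γ(4) = 117649·π^3/6 ≈ 607976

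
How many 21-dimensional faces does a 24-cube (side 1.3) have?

f_21(24-cube) = (24 choose 21) · 2^3 = 16192.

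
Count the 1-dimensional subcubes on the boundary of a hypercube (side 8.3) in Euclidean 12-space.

An n-cube has C(n,k)·2^(n-k) k-faces. Here C(12,1)·2^11 = 12·2048 = 24576.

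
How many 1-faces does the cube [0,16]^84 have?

Each of the 2^84 = 19342813113834066795298816 vertices has degree 84; total edges = 84·2^84/2 = 812398150781030805402550272.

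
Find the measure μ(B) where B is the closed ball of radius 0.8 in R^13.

V_13(0.8) = π^(13/2) · (0.8)^13 / Γ(13/2 + 1) ≈ 0.0500623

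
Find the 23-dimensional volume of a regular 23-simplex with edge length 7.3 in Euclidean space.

Volume = 7.3^23 · √(24/2^23) / 23! ≈ 4.70102e-06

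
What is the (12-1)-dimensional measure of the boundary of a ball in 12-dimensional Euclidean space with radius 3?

S = n·V_n(r)/r = 12·V_12(3)/3 (volume-to-surface relation), giving 59049·π^6/20 ≈ 2.83845e+06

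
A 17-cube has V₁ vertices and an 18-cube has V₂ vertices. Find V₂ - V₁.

V₁ = 2^17 = 131072. V₂ = 2^18 = 262144. V₂ - V₁ = 131072.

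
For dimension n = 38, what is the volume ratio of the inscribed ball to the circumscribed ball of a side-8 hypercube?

Volume scales as r^n, and r_in/r_out = 1/√38, giving (1/√38)^38 ≈ 9.64077e-31.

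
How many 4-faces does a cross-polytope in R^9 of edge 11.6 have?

Each 4-face is the convex hull of 5 vertices, one chosen as ±e_i from each of 5 distinct axes: 2^5·C(9,5) = 4032.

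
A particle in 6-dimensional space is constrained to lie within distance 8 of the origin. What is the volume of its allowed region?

V = 131072·π^3/3 ≈ 1.35468e+06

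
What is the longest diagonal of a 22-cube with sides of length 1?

||(1,1,...,1)|| = √(22)·1 ≈ 4.69042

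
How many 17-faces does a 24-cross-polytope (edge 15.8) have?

Each 17-face is the convex hull of 18 vertices, one chosen as ±e_i from each of 18 distinct axes: 2^18·C(24,18) = 35283533824.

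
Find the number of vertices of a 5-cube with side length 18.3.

Each vertex is a binary string of length 5, so there are 2^5 = 32.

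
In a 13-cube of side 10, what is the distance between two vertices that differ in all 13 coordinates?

d = √(10² + 10² + ... + 10²) [13 terms] = √(13·10²) = 10√13 ≈ 36.0555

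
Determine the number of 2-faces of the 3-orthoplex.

f_2(3-orthoplex) = 2^3 · (3 choose 3) = 8.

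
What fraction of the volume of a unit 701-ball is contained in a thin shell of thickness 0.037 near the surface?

Shell fraction = 1 - (1-0.037)^701 ≈ 1 - 3.327e-12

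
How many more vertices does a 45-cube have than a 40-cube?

The 45-cube has 2^45 = 35184372088832 vertices. The 40-cube has 2^40 = 1099511627776 vertices. Difference: 35184372088832 - 1099511627776 = 34084860461056.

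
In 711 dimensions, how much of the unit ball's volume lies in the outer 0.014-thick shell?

V(inner)/V(outer) = ((1-0.014)/1)^711 ≈ 4.431e-05, so the shell fraction is 0.999956.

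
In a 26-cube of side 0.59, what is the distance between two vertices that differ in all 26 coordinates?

The space diagonal of an n-cube of side s is s√n. Here 0.59·√26 ≈ 3.00842.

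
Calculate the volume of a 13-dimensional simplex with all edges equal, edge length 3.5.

Volume = 3.5^13 · √(14/2^13) / 13! ≈ 7.85187e-05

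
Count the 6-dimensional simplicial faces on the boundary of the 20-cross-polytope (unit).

f_6(20-orthoplex) = 2^7 · (20 choose 7) = 9922560.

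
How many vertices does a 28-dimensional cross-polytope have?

The 28-dimensional cross-polytope has 2n = 2·28 = 56 vertices.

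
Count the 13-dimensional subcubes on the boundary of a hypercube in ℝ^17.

An n-cube has C(n,k)·2^(n-k) k-faces. Here C(17,13)·2^4 = 2380·16 = 38080.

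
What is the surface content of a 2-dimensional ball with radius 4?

S = n·V_n(r)/r = 2·V_2(4)/4 (volume-to-surface relation), giving 2πr = 2π·4 ≈ 25.1327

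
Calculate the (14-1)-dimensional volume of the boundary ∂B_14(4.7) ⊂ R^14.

|∂B_14(4.7)| ≈ 4.58162e+09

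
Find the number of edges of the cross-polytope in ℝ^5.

f_1(5-orthoplex) = 2^2 · (5 choose 2) = 40.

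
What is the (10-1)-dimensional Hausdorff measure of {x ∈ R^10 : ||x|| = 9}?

S_10(9) = 2·π^(10/2)·(9)^9 / Γ(10/2) = 129140163·π^5/4 ≈ 9.87986e+09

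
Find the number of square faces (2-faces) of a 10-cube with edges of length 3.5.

Number of 2-faces = C(10,2) · 2^(10-2) = 45 · 256 = 11520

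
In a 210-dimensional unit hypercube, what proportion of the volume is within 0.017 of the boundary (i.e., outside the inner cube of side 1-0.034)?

1 - (1 - 2·0.017)^210 = 1 - 0.966^210 ≈ 0.9993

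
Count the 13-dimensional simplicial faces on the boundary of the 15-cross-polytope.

Each 13-face is the convex hull of 14 vertices, one chosen as ±e_i from each of 14 distinct axes: 2^14·C(15,14) = 245760.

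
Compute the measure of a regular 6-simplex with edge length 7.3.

V = (7.3^6 / 6!) · √((6+1) / 2^6) ≈ 69.5126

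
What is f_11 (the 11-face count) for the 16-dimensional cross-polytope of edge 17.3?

An n-cross-polytope has 2^(k+1)·C(n,k+1) k-faces. Here 2^12·C(16,12) = 4096·1820 = 7454720.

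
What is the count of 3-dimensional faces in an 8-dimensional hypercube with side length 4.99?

Choose 3 of 8 axes to span the face (C(8,3) = 56 ways), then fix each of the remaining 5 coordinates at one of its two extreme values (2^5 = 32 ways): 56·32 = 1792.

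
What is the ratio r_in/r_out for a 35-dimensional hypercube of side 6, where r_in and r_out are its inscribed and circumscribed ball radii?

Ratio = (s/2)/(s√35/2) = 35^(-1/2) ≈ 0.169031.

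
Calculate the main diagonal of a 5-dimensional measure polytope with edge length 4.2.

Diagonal = √5 · 4.2 ≈ 9.39149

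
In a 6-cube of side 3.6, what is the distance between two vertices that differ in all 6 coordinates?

||(3.6,3.6,...,3.6)|| = √(6)·3.6 ≈ 8.81816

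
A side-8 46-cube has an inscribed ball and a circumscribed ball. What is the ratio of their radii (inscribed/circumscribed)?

r_in = 8/2 (half the side); r_out = 8√46/2 (half the diagonal). Ratio = 1/√46 ≈ 0.147442.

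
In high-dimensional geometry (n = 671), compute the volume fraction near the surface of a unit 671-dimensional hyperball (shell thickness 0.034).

1 - (1-0.034)^671 ≈ 1 - 8.311e-11 ≈ (100 - 8.31e-09)%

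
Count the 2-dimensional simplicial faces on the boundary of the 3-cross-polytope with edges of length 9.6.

Each 2-face is the convex hull of 3 vertices, one chosen as ±e_i from each of 3 distinct axes: 2^3·C(3,3) = 8.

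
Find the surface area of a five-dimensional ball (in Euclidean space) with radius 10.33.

S_5(10.33) = 2·π^(5/2)·(10.33)^4 / Γ(5/2) ≈ 299688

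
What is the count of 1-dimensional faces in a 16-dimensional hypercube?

Choose 1 of 16 axes to span the face (C(16,1) = 16 ways), then fix each of the remaining 15 coordinates at one of its two extreme values (2^15 = 32768 ways): 16·32768 = 524288.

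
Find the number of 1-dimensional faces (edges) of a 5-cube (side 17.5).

Each of the 2^5 = 32 vertices has degree 5; total edges = 5·2^5/2 = 80.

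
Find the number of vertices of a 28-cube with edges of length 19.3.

Each vertex is a binary string of length 28, so there are 2^28 = 268435456.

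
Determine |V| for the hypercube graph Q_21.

The 21-cube has 2^21 = 2097152 vertices.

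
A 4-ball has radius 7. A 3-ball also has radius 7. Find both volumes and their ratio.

V_4(7) ≈ 11848.5. V_3(7) ≈ 1436.76. Ratio V_4/V_3 ≈ 8.247.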